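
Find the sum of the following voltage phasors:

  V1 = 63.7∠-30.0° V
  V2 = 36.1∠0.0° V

Step 1 — Convert each phasor to rectangular form:
  V1 = 63.7·(cos(-30.0°) + j·sin(-30.0°)) = 55.17 - j31.85 V
  V2 = 36.1·(cos(0.0°) + j·sin(0.0°)) = 36.1 V
Step 2 — Sum components: V_total = 91.27 - j31.85 V.
Step 3 — Convert to polar: |V_total| = 96.66 V, ∠V_total = -19.2°.

V_total = 96.66∠-19.2° V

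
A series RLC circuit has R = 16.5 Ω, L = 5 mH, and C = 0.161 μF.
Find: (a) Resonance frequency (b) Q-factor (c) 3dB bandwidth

Step 1 — Resonance condition Im(Z)=0 gives ω₀ = 1/√(LC).
Step 2 — ω₀ = 1/√(0.005·1.61e-07) = 3.525e+04 rad/s.
Step 3 — f₀ = ω₀/(2π) = 5609 Hz.
Step 4 — Series Q: Q = ω₀L/R = 3.525e+04·0.005/16.5 = 10.68.
Step 5 — 3dB bandwidth: Δω = ω₀/Q = 3300 rad/s; BW = Δω/(2π) = 525.2 Hz.

(a) f₀ = 5609 Hz  (b) Q = 10.68  (c) BW = 525.2 Hz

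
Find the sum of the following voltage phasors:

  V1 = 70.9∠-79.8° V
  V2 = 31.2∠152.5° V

Step 1 — Convert each phasor to rectangular form:
  V1 = 70.9·(cos(-79.8°) + j·sin(-79.8°)) = 12.56 - j69.78 V
  V2 = 31.2·(cos(152.5°) + j·sin(152.5°)) = -27.67 + j14.41 V
Step 2 — Sum components: V_total = -15.12 - j55.37 V.
Step 3 — Convert to polar: |V_total| = 57.4 V, ∠V_total = -105.3°.

V_total = 57.4∠-105.3° V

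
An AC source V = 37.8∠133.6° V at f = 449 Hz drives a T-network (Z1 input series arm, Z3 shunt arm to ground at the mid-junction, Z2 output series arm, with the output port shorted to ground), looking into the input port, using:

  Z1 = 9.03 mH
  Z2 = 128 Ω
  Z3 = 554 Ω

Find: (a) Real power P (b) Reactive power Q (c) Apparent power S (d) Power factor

Step 1 — Angular frequency: ω = 2π·f = 2π·449 = 2821 rad/s.
Step 2 — Component impedances:
  Z1: Z = jωL = j·2821·0.00903 = 0 + j25.47 Ω
  Z2: Z = R = 128 Ω
  Z3: Z = R = 554 Ω
Step 3 — With the output port shorted to ground, the output series arm Z2 runs from the junction to ground; the shunt arm Z3 also runs from the junction to ground. They appear in parallel: Z3 || Z2 = 104 Ω.
Step 4 — Series with input arm Z1: Z_in = Z1 + (Z3 || Z2) = 104 + j25.47 Ω = 107.1∠13.8° Ω.
Step 5 — Source phasor: V = 37.8∠133.6° V = -26.07 + j27.37 V.
Step 6 — Current: I = V / Z = -0.1757 + j0.3063 A = 0.3531∠119.8° A.
Step 7 — Complex power: S = V·I* = 12.96 + j3.176 VA.
Step 8 — Real power: P = Re(S) = 12.96 W.
Step 9 — Reactive power: Q = Im(S) = 3.176 VAR.
Step 10 — Apparent power: |S| = 13.35 VA.
Step 11 — Power factor: PF = P/|S| = 0.9713 (lagging).

(a) P = 12.96 W  (b) Q = 3.176 VAR  (c) S = 13.35 VA  (d) PF = 0.9713 (lagging)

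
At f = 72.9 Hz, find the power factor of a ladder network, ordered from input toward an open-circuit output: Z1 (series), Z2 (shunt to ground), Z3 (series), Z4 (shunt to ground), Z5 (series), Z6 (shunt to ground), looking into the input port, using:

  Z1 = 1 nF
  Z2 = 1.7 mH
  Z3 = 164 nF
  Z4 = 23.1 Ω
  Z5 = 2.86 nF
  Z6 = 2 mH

Step 1 — Angular frequency: ω = 2π·f = 2π·72.9 = 458 rad/s.
Step 2 — Component impedances:
  Z1: Z = 1/(jωC) = -j/(ω·C) = 0 - j2.183e+06 Ω
  Z2: Z = jωL = j·458·0.0017 = 0 + j0.7787 Ω
  Z3: Z = 1/(jωC) = -j/(ω·C) = 0 - j1.331e+04 Ω
  Z4: Z = R = 23.1 Ω
  Z5: Z = 1/(jωC) = -j/(ω·C) = 0 - j7.634e+05 Ω
  Z6: Z = jωL = j·458·0.002 = 0 + j0.9161 Ω
Step 3 — Ladder network (open output): work backward from the far end, alternating series and parallel combinations. Z_in = 0 - j2.183e+06 Ω = 2.183e+06∠-90.0° Ω.
Step 4 — Power factor: PF = cos(φ) = Re(Z)/|Z| = 7.905e-08/2.183e+06 = 3.621e-14.
Step 5 — Type: Im(Z) = -2.183e+06 ⇒ leading (phase φ = -90.0°).

PF = 3.621e-14 (leading, φ = -90.0°)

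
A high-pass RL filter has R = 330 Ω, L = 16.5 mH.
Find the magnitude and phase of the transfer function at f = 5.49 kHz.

Step 1 — Angular frequency: ω = 2π·5490 = 3.449e+04 rad/s.
Step 2 — Transfer function: H(jω) = jωL/(R + jωL).
Step 3 — Numerator jωL = j·569.2; denominator R + jωL = 330 + j569.2.
Step 4 — H = 0.7484 + j0.4339.
Step 5 — Magnitude: |H| = 0.8651 (-1.3 dB); phase: φ = 30.1°.

|H| = 0.8651 (-1.3 dB), φ = 30.1°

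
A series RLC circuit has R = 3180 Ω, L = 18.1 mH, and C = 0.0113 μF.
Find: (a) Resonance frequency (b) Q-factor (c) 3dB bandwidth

Step 1 — Resonance: ω₀ = 1/√(LC) = 1/√(0.0181·1.13e-08) = 6.992e+04 rad/s.
Step 2 — f₀ = ω₀/(2π) = 1.113e+04 Hz.
Step 3 — Series Q: Q = ω₀L/R = 6.992e+04·0.0181/3180 = 0.398.
Step 4 — Bandwidth: Δω = ω₀/Q = 1.757e+05 rad/s; BW = Δω/(2π) = 2.796e+04 Hz.

(a) f₀ = 1.113e+04 Hz  (b) Q = 0.398  (c) BW = 2.796e+04 Hz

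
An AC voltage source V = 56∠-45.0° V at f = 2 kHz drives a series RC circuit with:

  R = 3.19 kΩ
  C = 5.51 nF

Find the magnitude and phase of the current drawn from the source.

Step 1 — Angular frequency: ω = 2π·f = 2π·2000 = 1.257e+04 rad/s.
Step 2 — Component impedances:
  R: Z = R = 3190 Ω
  C: Z = 1/(jωC) = -j/(ω·C) = 0 - j1.444e+04 Ω
Step 3 — Series combination: Z_total = R + C = 3190 - j1.444e+04 Ω = 1.479e+04∠-77.5° Ω.
Step 4 — Source phasor: V = 56∠-45.0° V = 39.6 - j39.6 V.
Step 5 — Ohm's law: I = V / Z_total = (39.6 - j39.6) / (3190 - j1.444e+04) = 0.003192 + j0.002037 A.
Step 6 — Convert to polar: |I| = 0.003786 A, ∠I = 32.5°.

I = 0.003786∠32.5° A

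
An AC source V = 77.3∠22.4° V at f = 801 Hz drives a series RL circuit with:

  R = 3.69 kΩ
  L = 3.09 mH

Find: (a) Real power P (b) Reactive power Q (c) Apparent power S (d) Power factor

Step 1 — Angular frequency: ω = 2π·f = 2π·801 = 5033 rad/s.
Step 2 — Component impedances:
  R: Z = R = 3690 Ω
  L: Z = jωL = j·5033·0.00309 = 0 + j15.55 Ω
Step 3 — Series combination: Z_total = R + L = 3690 + j15.55 Ω = 3690∠0.2° Ω.
Step 4 — Source phasor: V = 77.3∠22.4° V = 71.47 + j29.46 V.
Step 5 — Current: I = V / Z = 0.0194 + j0.007901 A = 0.02095∠22.2° A.
Step 6 — Complex power: S = V·I* = 1.619 + j0.006824 VA.
Step 7 — Real power: P = Re(S) = 1.619 W.
Step 8 — Reactive power: Q = Im(S) = 0.006824 VAR.
Step 9 — Apparent power: |S| = 1.619 VA.
Step 10 — Power factor: PF = P/|S| = 1 (lagging).

(a) P = 1.619 W  (b) Q = 0.006824 VAR  (c) S = 1.619 VA  (d) PF = 1 (lagging)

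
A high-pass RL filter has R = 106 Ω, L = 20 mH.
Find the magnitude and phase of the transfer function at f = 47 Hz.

Step 1 — Angular frequency: ω = 2π·47 = 295.3 rad/s.
Step 2 — Transfer function: H(jω) = jωL/(R + jωL).
Step 3 — Numerator jωL = j·5.906; denominator R + jωL = 106 + j5.906.
Step 4 — H = 0.003095 + j0.05555.
Step 5 — Magnitude: |H| = 0.05563 (-25.1 dB); phase: φ = 86.8°.

|H| = 0.05563 (-25.1 dB), φ = 86.8°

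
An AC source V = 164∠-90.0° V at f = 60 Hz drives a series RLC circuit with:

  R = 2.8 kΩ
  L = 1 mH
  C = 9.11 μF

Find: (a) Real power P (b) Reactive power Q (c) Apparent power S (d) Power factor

Step 1 — Angular frequency: ω = 2π·f = 2π·60 = 377 rad/s.
Step 2 — Component impedances:
  R: Z = R = 2800 Ω
  L: Z = jωL = j·377·0.001 = 0 + j0.377 Ω
  C: Z = 1/(jωC) = -j/(ω·C) = 0 - j291.2 Ω
Step 3 — Series combination: Z_total = R + L + C = 2800 - j290.8 Ω = 2815∠-5.9° Ω.
Step 4 — Source phasor: V = 164∠-90.0° V = 0 - j164 V.
Step 5 — Current: I = V / Z = 0.006018 - j0.05795 A = 0.05826∠-84.1° A.
Step 6 — Complex power: S = V·I* = 9.503 - j0.987 VA.
Step 7 — Real power: P = Re(S) = 9.503 W.
Step 8 — Reactive power: Q = Im(S) = -0.987 VAR.
Step 9 — Apparent power: |S| = 9.554 VA.
Step 10 — Power factor: PF = P/|S| = 0.9947 (leading).

(a) P = 9.503 W  (b) Q = -0.987 VAR  (c) S = 9.554 VA  (d) PF = 0.9947 (leading)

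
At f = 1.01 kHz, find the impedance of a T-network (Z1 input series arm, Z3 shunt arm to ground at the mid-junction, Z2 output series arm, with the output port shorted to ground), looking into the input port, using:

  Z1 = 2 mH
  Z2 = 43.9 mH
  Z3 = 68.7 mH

Step 1 — Angular frequency: ω = 2π·f = 2π·1010 = 6346 rad/s.
Step 2 — Component impedances:
  Z1: Z = jωL = j·6346·0.002 = 0 + j12.69 Ω
  Z2: Z = jωL = j·6346·0.0439 = 0 + j278.6 Ω
  Z3: Z = jωL = j·6346·0.0687 = 0 + j436 Ω
Step 3 — With the output port shorted to ground, the output series arm Z2 runs from the junction to ground; the shunt arm Z3 also runs from the junction to ground. They appear in parallel: Z3 || Z2 = 0 + j170 Ω.
Step 4 — Series with input arm Z1: Z_in = Z1 + (Z3 || Z2) = 0 + j182.7 Ω = 182.7∠90.0° Ω.

Z = 0 + j182.7 Ω = 182.7∠90.0° Ω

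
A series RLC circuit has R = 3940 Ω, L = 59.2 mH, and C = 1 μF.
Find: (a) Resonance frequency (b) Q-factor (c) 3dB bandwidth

Step 1 — Resonance condition Im(Z)=0 gives ω₀ = 1/√(LC).
Step 2 — ω₀ = 1/√(0.0592·1e-06) = 4110 rad/s.
Step 3 — f₀ = ω₀/(2π) = 654.1 Hz.
Step 4 — Series Q: Q = ω₀L/R = 4110·0.0592/3940 = 0.06175.
Step 5 — 3dB bandwidth: Δω = ω₀/Q = 6.655e+04 rad/s; BW = Δω/(2π) = 1.059e+04 Hz.

(a) f₀ = 654.1 Hz  (b) Q = 0.06175  (c) BW = 1.059e+04 Hz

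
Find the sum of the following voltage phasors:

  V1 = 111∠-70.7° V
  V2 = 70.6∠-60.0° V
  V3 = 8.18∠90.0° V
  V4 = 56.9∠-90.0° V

Step 1 — Convert each phasor to rectangular form:
  V1 = 111·(cos(-70.7°) + j·sin(-70.7°)) = 36.69 - j104.8 V
  V2 = 70.6·(cos(-60.0°) + j·sin(-60.0°)) = 35.3 - j61.14 V
  V3 = 8.18·(cos(90.0°) + j·sin(90.0°)) = 0 + j8.18 V
  V4 = 56.9·(cos(-90.0°) + j·sin(-90.0°)) = 0 - j56.9 V
Step 2 — Sum components: V_total = 71.99 - j214.6 V.
Step 3 — Convert to polar: |V_total| = 226.4 V, ∠V_total = -71.5°.

V_total = 226.4∠-71.5° V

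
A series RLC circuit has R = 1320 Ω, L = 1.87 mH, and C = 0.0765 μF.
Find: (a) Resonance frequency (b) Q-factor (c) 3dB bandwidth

Step 1 — Resonance: ω₀ = 1/√(LC) = 1/√(0.00187·7.65e-08) = 8.361e+04 rad/s.
Step 2 — f₀ = ω₀/(2π) = 1.331e+04 Hz.
Step 3 — Series Q: Q = ω₀L/R = 8.361e+04·0.00187/1320 = 0.1184.
Step 4 — Bandwidth: Δω = ω₀/Q = 7.059e+05 rad/s; BW = Δω/(2π) = 1.123e+05 Hz.

(a) f₀ = 1.331e+04 Hz  (b) Q = 0.1184  (c) BW = 1.123e+05 Hz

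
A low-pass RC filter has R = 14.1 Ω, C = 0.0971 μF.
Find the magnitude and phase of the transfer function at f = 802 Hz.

Step 1 — Angular frequency: ω = 2π·802 = 5039 rad/s.
Step 2 — Transfer function: H(jω) = 1/(1 + jωRC).
Step 3 — Denominator: 1 + jωRC = 1 + j·5039·14.1·9.71e-08 = 1 + j0.006899.
Step 4 — H = 1 - j0.006899.
Step 5 — Magnitude: |H| = 1 (-0.0 dB); phase: φ = -0.4°.

|H| = 1 (-0.0 dB), φ = -0.4°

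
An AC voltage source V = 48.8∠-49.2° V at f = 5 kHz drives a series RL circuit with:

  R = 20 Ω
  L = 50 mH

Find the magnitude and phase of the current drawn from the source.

Step 1 — Angular frequency: ω = 2π·f = 2π·5000 = 3.142e+04 rad/s.
Step 2 — Component impedances:
  R: Z = R = 20 Ω
  L: Z = jωL = j·3.142e+04·0.05 = 0 + j1571 Ω
Step 3 — Series combination: Z_total = R + L = 20 + j1571 Ω = 1571∠89.3° Ω.
Step 4 — Source phasor: V = 48.8∠-49.2° V = 31.89 - j36.94 V.
Step 5 — Ohm's law: I = V / Z_total = (31.89 - j36.94) / (20 + j1571) = -0.02326 - j0.0206 A.
Step 6 — Convert to polar: |I| = 0.03106 A, ∠I = -138.5°.

I = 0.03106∠-138.5° A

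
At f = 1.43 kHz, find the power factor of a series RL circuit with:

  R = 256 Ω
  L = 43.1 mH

Step 1 — Angular frequency: ω = 2π·f = 2π·1430 = 8985 rad/s.
Step 2 — Component impedances:
  R: Z = R = 256 Ω
  L: Z = jωL = j·8985·0.0431 = 0 + j387.3 Ω
Step 3 — Series combination: Z_total = R + L = 256 + j387.3 Ω = 464.2∠56.5° Ω.
Step 4 — Power factor: PF = cos(φ) = Re(Z)/|Z| = 256/464.2 = 0.5515.
Step 5 — Type: Im(Z) = 387.3 ⇒ lagging (phase φ = 56.5°).

PF = 0.5515 (lagging, φ = 56.5°)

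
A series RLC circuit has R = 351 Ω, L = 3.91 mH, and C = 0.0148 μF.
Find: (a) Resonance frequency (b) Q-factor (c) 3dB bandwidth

Step 1 — Resonance: ω₀ = 1/√(LC) = 1/√(0.00391·1.48e-08) = 1.315e+05 rad/s.
Step 2 — f₀ = ω₀/(2π) = 2.092e+04 Hz.
Step 3 — Series Q: Q = ω₀L/R = 1.315e+05·0.00391/351 = 1.464.
Step 4 — Bandwidth: Δω = ω₀/Q = 8.977e+04 rad/s; BW = Δω/(2π) = 1.429e+04 Hz.

(a) f₀ = 2.092e+04 Hz  (b) Q = 1.464  (c) BW = 1.429e+04 Hz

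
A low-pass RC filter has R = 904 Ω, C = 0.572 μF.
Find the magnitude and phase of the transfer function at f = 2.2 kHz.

Step 1 — Angular frequency: ω = 2π·2200 = 1.382e+04 rad/s.
Step 2 — Transfer function: H(jω) = 1/(1 + jωRC).
Step 3 — Denominator: 1 + jωRC = 1 + j·1.382e+04·904·5.72e-07 = 1 + j7.148.
Step 4 — H = 0.0192 - j0.1372.
Step 5 — Magnitude: |H| = 0.1386 (-17.2 dB); phase: φ = -82.0°.

|H| = 0.1386 (-17.2 dB), φ = -82.0°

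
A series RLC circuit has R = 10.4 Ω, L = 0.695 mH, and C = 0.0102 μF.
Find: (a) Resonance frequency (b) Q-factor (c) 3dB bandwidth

Step 1 — Resonance: ω₀ = 1/√(LC) = 1/√(0.000695·1.02e-08) = 3.756e+05 rad/s.
Step 2 — f₀ = ω₀/(2π) = 5.978e+04 Hz.
Step 3 — Series Q: Q = ω₀L/R = 3.756e+05·0.000695/10.4 = 25.1.
Step 4 — Bandwidth: Δω = ω₀/Q = 1.496e+04 rad/s; BW = Δω/(2π) = 2382 Hz.

(a) f₀ = 5.978e+04 Hz  (b) Q = 25.1  (c) BW = 2382 Hz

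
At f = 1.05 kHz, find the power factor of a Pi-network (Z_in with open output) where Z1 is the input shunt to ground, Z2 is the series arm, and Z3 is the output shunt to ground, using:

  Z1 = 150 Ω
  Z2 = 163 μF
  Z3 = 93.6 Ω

Step 1 — Angular frequency: ω = 2π·f = 2π·1050 = 6597 rad/s.
Step 2 — Component impedances:
  Z1: Z = R = 150 Ω
  Z2: Z = 1/(jωC) = -j/(ω·C) = 0 - j0.9299 Ω
  Z3: Z = R = 93.6 Ω
Step 3 — With open output, the series arm Z2 and the output shunt Z3 appear in series to ground: Z2 + Z3 = 93.6 - j0.9299 Ω.
Step 4 — Parallel with input shunt Z1: Z_in = Z1 || (Z2 + Z3) = 57.64 - j0.3526 Ω = 57.64∠-0.4° Ω.
Step 5 — Power factor: PF = cos(φ) = Re(Z)/|Z| = 57.64/57.64 = 1.
Step 6 — Type: Im(Z) = -0.3526 ⇒ leading (phase φ = -0.4°).

PF = 1 (leading, φ = -0.4°)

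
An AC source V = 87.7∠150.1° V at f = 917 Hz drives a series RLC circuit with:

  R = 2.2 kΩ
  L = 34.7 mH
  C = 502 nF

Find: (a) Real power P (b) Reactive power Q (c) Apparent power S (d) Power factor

Step 1 — Angular frequency: ω = 2π·f = 2π·917 = 5762 rad/s.
Step 2 — Component impedances:
  R: Z = R = 2200 Ω
  L: Z = jωL = j·5762·0.0347 = 0 + j199.9 Ω
  C: Z = 1/(jωC) = -j/(ω·C) = 0 - j345.7 Ω
Step 3 — Series combination: Z_total = R + L + C = 2200 - j145.8 Ω = 2205∠-3.8° Ω.
Step 4 — Source phasor: V = 87.7∠150.1° V = -76.03 + j43.72 V.
Step 5 — Current: I = V / Z = -0.03572 + j0.0175 A = 0.03978∠153.9° A.
Step 6 — Complex power: S = V·I* = 3.481 - j0.2307 VA.
Step 7 — Real power: P = Re(S) = 3.481 W.
Step 8 — Reactive power: Q = Im(S) = -0.2307 VAR.
Step 9 — Apparent power: |S| = 3.488 VA.
Step 10 — Power factor: PF = P/|S| = 0.9978 (leading).

(a) P = 3.481 W  (b) Q = -0.2307 VAR  (c) S = 3.488 VA  (d) PF = 0.9978 (leading)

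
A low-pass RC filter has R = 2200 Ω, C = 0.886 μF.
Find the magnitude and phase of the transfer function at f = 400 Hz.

Step 1 — Angular frequency: ω = 2π·400 = 2513 rad/s.
Step 2 — Transfer function: H(jω) = 1/(1 + jωRC).
Step 3 — Denominator: 1 + jωRC = 1 + j·2513·2200·8.86e-07 = 1 + j4.899.
Step 4 — H = 0.04 - j0.196.
Step 5 — Magnitude: |H| = 0.2 (-14.0 dB); phase: φ = -78.5°.

|H| = 0.2 (-14.0 dB), φ = -78.5°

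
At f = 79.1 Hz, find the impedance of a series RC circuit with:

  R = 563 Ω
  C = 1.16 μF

Step 1 — Angular frequency: ω = 2π·f = 2π·79.1 = 497 rad/s.
Step 2 — Component impedances:
  R: Z = R = 563 Ω
  C: Z = 1/(jωC) = -j/(ω·C) = 0 - j1735 Ω
Step 3 — Series combination: Z_total = R + C = 563 - j1735 Ω = 1824∠-72.0° Ω.

Z = 563 - j1735 Ω = 1824∠-72.0° Ω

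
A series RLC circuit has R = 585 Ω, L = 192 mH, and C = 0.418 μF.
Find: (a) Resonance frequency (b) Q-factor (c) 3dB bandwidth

Step 1 — Resonance condition Im(Z)=0 gives ω₀ = 1/√(LC).
Step 2 — ω₀ = 1/√(0.192·4.18e-07) = 3530 rad/s.
Step 3 — f₀ = ω₀/(2π) = 561.8 Hz.
Step 4 — Series Q: Q = ω₀L/R = 3530·0.192/585 = 1.159.
Step 5 — 3dB bandwidth: Δω = ω₀/Q = 3047 rad/s; BW = Δω/(2π) = 484.9 Hz.

(a) f₀ = 561.8 Hz  (b) Q = 1.159  (c) BW = 484.9 Hz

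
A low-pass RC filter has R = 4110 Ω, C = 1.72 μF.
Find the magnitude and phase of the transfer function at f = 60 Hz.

Step 1 — Angular frequency: ω = 2π·60 = 377 rad/s.
Step 2 — Transfer function: H(jω) = 1/(1 + jωRC).
Step 3 — Denominator: 1 + jωRC = 1 + j·377·4110·1.72e-06 = 1 + j2.665.
Step 4 — H = 0.1234 - j0.3289.
Step 5 — Magnitude: |H| = 0.3513 (-9.1 dB); phase: φ = -69.4°.

|H| = 0.3513 (-9.1 dB), φ = -69.4°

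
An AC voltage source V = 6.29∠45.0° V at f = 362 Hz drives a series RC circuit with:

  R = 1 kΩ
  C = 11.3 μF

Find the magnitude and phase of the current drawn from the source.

Step 1 — Angular frequency: ω = 2π·f = 2π·362 = 2275 rad/s.
Step 2 — Component impedances:
  R: Z = R = 1000 Ω
  C: Z = 1/(jωC) = -j/(ω·C) = 0 - j38.91 Ω
Step 3 — Series combination: Z_total = R + C = 1000 - j38.91 Ω = 1001∠-2.2° Ω.
Step 4 — Source phasor: V = 6.29∠45.0° V = 4.448 + j4.448 V.
Step 5 — Ohm's law: I = V / Z_total = (4.448 + j4.448) / (1000 - j38.91) = 0.004268 + j0.004614 A.
Step 6 — Convert to polar: |I| = 0.006285 A, ∠I = 47.2°.

I = 0.006285∠47.2° A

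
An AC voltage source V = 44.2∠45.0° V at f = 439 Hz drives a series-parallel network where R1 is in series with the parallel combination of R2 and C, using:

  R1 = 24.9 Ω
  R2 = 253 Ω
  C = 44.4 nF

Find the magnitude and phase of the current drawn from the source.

Step 1 — Angular frequency: ω = 2π·f = 2π·439 = 2758 rad/s.
Step 2 — Component impedances:
  R1: Z = R = 24.9 Ω
  R2: Z = R = 253 Ω
  C: Z = 1/(jωC) = -j/(ω·C) = 0 - j8165 Ω
Step 3 — Parallel branch: R2 || C = 1/(1/R2 + 1/C) = 252.8 - j7.832 Ω.
Step 4 — Series with R1: Z_total = R1 + (R2 || C) = 277.7 - j7.832 Ω = 277.8∠-1.6° Ω.
Step 5 — Source phasor: V = 44.2∠45.0° V = 31.25 + j31.25 V.
Step 6 — Ohm's law: I = V / Z_total = (31.25 + j31.25) / (277.7 - j7.832) = 0.1093 + j0.1156 A.
Step 7 — Convert to polar: |I| = 0.1591 A, ∠I = 46.6°.

I = 0.1591∠46.6° A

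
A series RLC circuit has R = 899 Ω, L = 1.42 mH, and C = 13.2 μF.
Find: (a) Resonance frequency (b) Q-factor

Step 1 — Resonance condition Im(Z)=0 gives ω₀ = 1/√(LC).
Step 2 — ω₀ = 1/√(0.00142·1.32e-05) = 7304 rad/s.
Step 3 — f₀ = ω₀/(2π) = 1162 Hz.
Step 4 — Series Q: Q = ω₀L/R = 7304·0.00142/899 = 0.01154.

(a) f₀ = 1162 Hz  (b) Q = 0.01154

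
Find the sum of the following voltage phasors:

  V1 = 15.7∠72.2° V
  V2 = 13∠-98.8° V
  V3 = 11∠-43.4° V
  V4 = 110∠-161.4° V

Step 1 — Convert each phasor to rectangular form:
  V1 = 15.7·(cos(72.2°) + j·sin(72.2°)) = 4.799 + j14.95 V
  V2 = 13·(cos(-98.8°) + j·sin(-98.8°)) = -1.989 - j12.85 V
  V3 = 11·(cos(-43.4°) + j·sin(-43.4°)) = 7.992 - j7.558 V
  V4 = 110·(cos(-161.4°) + j·sin(-161.4°)) = -104.3 - j35.09 V
Step 2 — Sum components: V_total = -93.45 - j40.54 V.
Step 3 — Convert to polar: |V_total| = 101.9 V, ∠V_total = -156.5°.

V_total = 101.9∠-156.5° V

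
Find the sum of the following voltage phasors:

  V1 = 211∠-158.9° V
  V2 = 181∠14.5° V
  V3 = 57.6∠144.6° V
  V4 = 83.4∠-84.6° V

Step 1 — Convert each phasor to rectangular form:
  V1 = 211·(cos(-158.9°) + j·sin(-158.9°)) = -196.9 - j75.96 V
  V2 = 181·(cos(14.5°) + j·sin(14.5°)) = 175.2 + j45.32 V
  V3 = 57.6·(cos(144.6°) + j·sin(144.6°)) = -46.95 + j33.37 V
  V4 = 83.4·(cos(-84.6°) + j·sin(-84.6°)) = 7.849 - j83.03 V
Step 2 — Sum components: V_total = -60.72 - j80.3 V.
Step 3 — Convert to polar: |V_total| = 100.7 V, ∠V_total = -127.1°.

V_total = 100.7∠-127.1° V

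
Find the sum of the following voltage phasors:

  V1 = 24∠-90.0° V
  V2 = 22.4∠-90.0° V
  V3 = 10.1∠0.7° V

Step 1 — Convert each phasor to rectangular form:
  V1 = 24·(cos(-90.0°) + j·sin(-90.0°)) = 0 - j24 V
  V2 = 22.4·(cos(-90.0°) + j·sin(-90.0°)) = 0 - j22.4 V
  V3 = 10.1·(cos(0.7°) + j·sin(0.7°)) = 10.1 + j0.1234 V
Step 2 — Sum components: V_total = 10.1 - j46.28 V.
Step 3 — Convert to polar: |V_total| = 47.37 V, ∠V_total = -77.7°.

V_total = 47.37∠-77.7° V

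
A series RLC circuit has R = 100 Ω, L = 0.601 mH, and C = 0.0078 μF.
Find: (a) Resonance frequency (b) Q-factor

Step 1 — Resonance condition Im(Z)=0 gives ω₀ = 1/√(LC).
Step 2 — ω₀ = 1/√(0.000601·7.8e-09) = 4.619e+05 rad/s.
Step 3 — f₀ = ω₀/(2π) = 7.351e+04 Hz.
Step 4 — Series Q: Q = ω₀L/R = 4.619e+05·0.000601/100 = 2.776.

(a) f₀ = 7.351e+04 Hz  (b) Q = 2.776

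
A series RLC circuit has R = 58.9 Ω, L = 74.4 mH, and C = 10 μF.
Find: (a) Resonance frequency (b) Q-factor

Step 1 — Resonance condition Im(Z)=0 gives ω₀ = 1/√(LC).
Step 2 — ω₀ = 1/√(0.0744·1e-05) = 1159 rad/s.
Step 3 — f₀ = ω₀/(2π) = 184.5 Hz.
Step 4 — Series Q: Q = ω₀L/R = 1159·0.0744/58.9 = 1.464.

(a) f₀ = 184.5 Hz  (b) Q = 1.464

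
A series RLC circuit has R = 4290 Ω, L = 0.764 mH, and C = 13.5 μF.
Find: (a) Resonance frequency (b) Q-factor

Step 1 — Resonance condition Im(Z)=0 gives ω₀ = 1/√(LC).
Step 2 — ω₀ = 1/√(0.000764·1.35e-05) = 9847 rad/s.
Step 3 — f₀ = ω₀/(2π) = 1567 Hz.
Step 4 — Series Q: Q = ω₀L/R = 9847·0.000764/4290 = 0.001754.

(a) f₀ = 1567 Hz  (b) Q = 0.001754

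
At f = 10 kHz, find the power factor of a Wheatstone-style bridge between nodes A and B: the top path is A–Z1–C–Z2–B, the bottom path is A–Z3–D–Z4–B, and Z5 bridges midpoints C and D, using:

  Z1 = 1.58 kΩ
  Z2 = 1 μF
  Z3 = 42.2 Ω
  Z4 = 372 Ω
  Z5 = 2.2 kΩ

Step 1 — Angular frequency: ω = 2π·f = 2π·1e+04 = 6.283e+04 rad/s.
Step 2 — Component impedances:
  Z1: Z = R = 1580 Ω
  Z2: Z = 1/(jωC) = -j/(ω·C) = 0 - j15.92 Ω
  Z3: Z = R = 42.2 Ω
  Z4: Z = R = 372 Ω
  Z5: Z = R = 2200 Ω
Step 3 — Bridge requires nodal analysis (the Z5 bridge couples midpoints C and D, so the two paths cannot be reduced to a simple series/parallel combination). Setting node B to ground and injecting 1 A at node A, the 3-node admittance system at A, C, D solves to V_A = Z_AB = 293.5 - j1.466 Ω = 293.5∠-0.3° Ω.
Step 4 — Power factor: PF = cos(φ) = Re(Z)/|Z| = 293.5/293.5 = 1.
Step 5 — Type: Im(Z) = -1.466 ⇒ leading (phase φ = -0.3°).

PF = 1 (leading, φ = -0.3°)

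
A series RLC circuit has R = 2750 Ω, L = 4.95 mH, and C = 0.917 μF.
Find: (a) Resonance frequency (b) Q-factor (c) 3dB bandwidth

Step 1 — Resonance: ω₀ = 1/√(LC) = 1/√(0.00495·9.17e-07) = 1.484e+04 rad/s.
Step 2 — f₀ = ω₀/(2π) = 2362 Hz.
Step 3 — Series Q: Q = ω₀L/R = 1.484e+04·0.00495/2750 = 0.02672.
Step 4 — Bandwidth: Δω = ω₀/Q = 5.556e+05 rad/s; BW = Δω/(2π) = 8.842e+04 Hz.

(a) f₀ = 2362 Hz  (b) Q = 0.02672  (c) BW = 8.842e+04 Hz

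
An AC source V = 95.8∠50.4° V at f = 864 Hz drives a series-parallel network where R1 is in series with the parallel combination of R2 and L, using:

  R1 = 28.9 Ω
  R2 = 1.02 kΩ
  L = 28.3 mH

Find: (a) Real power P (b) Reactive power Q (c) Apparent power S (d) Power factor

Step 1 — Angular frequency: ω = 2π·f = 2π·864 = 5429 rad/s.
Step 2 — Component impedances:
  R1: Z = R = 28.9 Ω
  R2: Z = R = 1020 Ω
  L: Z = jωL = j·5429·0.0283 = 0 + j153.6 Ω
Step 3 — Parallel branch: R2 || L = 1/(1/R2 + 1/L) = 22.63 + j150.2 Ω.
Step 4 — Series with R1: Z_total = R1 + (R2 || L) = 51.53 + j150.2 Ω = 158.8∠71.1° Ω.
Step 5 — Source phasor: V = 95.8∠50.4° V = 61.07 + j73.82 V.
Step 6 — Current: I = V / Z = 0.5644 - j0.2129 A = 0.6032∠-20.7° A.
Step 7 — Complex power: S = V·I* = 18.75 + j54.66 VA.
Step 8 — Real power: P = Re(S) = 18.75 W.
Step 9 — Reactive power: Q = Im(S) = 54.66 VAR.
Step 10 — Apparent power: |S| = 57.79 VA.
Step 11 — Power factor: PF = P/|S| = 0.3244 (lagging).

(a) P = 18.75 W  (b) Q = 54.66 VAR  (c) S = 57.79 VA  (d) PF = 0.3244 (lagging)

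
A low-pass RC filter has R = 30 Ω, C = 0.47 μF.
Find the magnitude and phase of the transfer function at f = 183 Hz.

Step 1 — Angular frequency: ω = 2π·183 = 1150 rad/s.
Step 2 — Transfer function: H(jω) = 1/(1 + jωRC).
Step 3 — Denominator: 1 + jωRC = 1 + j·1150·30·4.7e-07 = 1 + j0.01621.
Step 4 — H = 0.9997 - j0.01621.
Step 5 — Magnitude: |H| = 0.9999 (-0.0 dB); phase: φ = -0.9°.

|H| = 0.9999 (-0.0 dB), φ = -0.9°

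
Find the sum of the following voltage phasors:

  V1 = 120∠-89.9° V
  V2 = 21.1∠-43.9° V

Step 1 — Convert each phasor to rectangular form:
  V1 = 120·(cos(-89.9°) + j·sin(-89.9°)) = 0.2094 - j120 V
  V2 = 21.1·(cos(-43.9°) + j·sin(-43.9°)) = 15.2 - j14.63 V
Step 2 — Sum components: V_total = 15.41 - j134.6 V.
Step 3 — Convert to polar: |V_total| = 135.5 V, ∠V_total = -83.5°.

V_total = 135.5∠-83.5° V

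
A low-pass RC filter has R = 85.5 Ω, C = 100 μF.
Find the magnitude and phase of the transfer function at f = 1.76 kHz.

Step 1 — Angular frequency: ω = 2π·1760 = 1.106e+04 rad/s.
Step 2 — Transfer function: H(jω) = 1/(1 + jωRC).
Step 3 — Denominator: 1 + jωRC = 1 + j·1.106e+04·85.5·0.0001 = 1 + j94.55.
Step 4 — H = 0.0001118 - j0.01058.
Step 5 — Magnitude: |H| = 0.01058 (-39.5 dB); phase: φ = -89.4°.

|H| = 0.01058 (-39.5 dB), φ = -89.4°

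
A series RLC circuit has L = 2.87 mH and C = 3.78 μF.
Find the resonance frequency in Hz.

Step 1 — Resonance condition Im(Z)=0 gives ω₀ = 1/√(LC).
Step 2 — ω₀ = 1/√(0.00287·3.78e-06) = 9601 rad/s.
Step 3 — f₀ = ω₀/(2π) = 1528 Hz.

f₀ = 1528 Hz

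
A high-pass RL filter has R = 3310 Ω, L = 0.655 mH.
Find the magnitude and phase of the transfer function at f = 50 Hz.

Step 1 — Angular frequency: ω = 2π·50 = 314.2 rad/s.
Step 2 — Transfer function: H(jω) = jωL/(R + jωL).
Step 3 — Numerator jωL = j·0.2058; denominator R + jωL = 3310 + j0.2058.
Step 4 — H = 3.865e-09 + j6.217e-05.
Step 5 — Magnitude: |H| = 6.217e-05 (-84.1 dB); phase: φ = 90.0°.

|H| = 6.217e-05 (-84.1 dB), φ = 90.0°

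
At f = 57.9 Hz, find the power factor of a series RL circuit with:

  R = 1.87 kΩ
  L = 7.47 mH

Step 1 — Angular frequency: ω = 2π·f = 2π·57.9 = 363.8 rad/s.
Step 2 — Component impedances:
  R: Z = R = 1870 Ω
  L: Z = jωL = j·363.8·0.00747 = 0 + j2.718 Ω
Step 3 — Series combination: Z_total = R + L = 1870 + j2.718 Ω = 1870∠0.1° Ω.
Step 4 — Power factor: PF = cos(φ) = Re(Z)/|Z| = 1870/1870 = 1.
Step 5 — Type: Im(Z) = 2.718 ⇒ lagging (phase φ = 0.1°).

PF = 1 (lagging, φ = 0.1°)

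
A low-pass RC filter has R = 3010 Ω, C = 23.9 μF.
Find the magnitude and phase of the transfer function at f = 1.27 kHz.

Step 1 — Angular frequency: ω = 2π·1270 = 7980 rad/s.
Step 2 — Transfer function: H(jω) = 1/(1 + jωRC).
Step 3 — Denominator: 1 + jωRC = 1 + j·7980·3010·2.39e-05 = 1 + j574.
Step 4 — H = 3.035e-06 - j0.001742.
Step 5 — Magnitude: |H| = 0.001742 (-55.2 dB); phase: φ = -89.9°.

|H| = 0.001742 (-55.2 dB), φ = -89.9°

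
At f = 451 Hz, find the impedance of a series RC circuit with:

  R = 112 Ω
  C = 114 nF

Step 1 — Angular frequency: ω = 2π·f = 2π·451 = 2834 rad/s.
Step 2 — Component impedances:
  R: Z = R = 112 Ω
  C: Z = 1/(jωC) = -j/(ω·C) = 0 - j3096 Ω
Step 3 — Series combination: Z_total = R + C = 112 - j3096 Ω = 3098∠-87.9° Ω.

Z = 112 - j3096 Ω = 3098∠-87.9° Ω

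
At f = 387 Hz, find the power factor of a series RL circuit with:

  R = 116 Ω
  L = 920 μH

Step 1 — Angular frequency: ω = 2π·f = 2π·387 = 2432 rad/s.
Step 2 — Component impedances:
  R: Z = R = 116 Ω
  L: Z = jωL = j·2432·0.00092 = 0 + j2.237 Ω
Step 3 — Series combination: Z_total = R + L = 116 + j2.237 Ω = 116∠1.1° Ω.
Step 4 — Power factor: PF = cos(φ) = Re(Z)/|Z| = 116/116.02 = 0.9998.
Step 5 — Type: Im(Z) = 2.237 ⇒ lagging (phase φ = 1.1°).

PF = 0.9998 (lagging, φ = 1.1°)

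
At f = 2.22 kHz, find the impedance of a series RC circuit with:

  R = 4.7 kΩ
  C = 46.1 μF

Step 1 — Angular frequency: ω = 2π·f = 2π·2220 = 1.395e+04 rad/s.
Step 2 — Component impedances:
  R: Z = R = 4700 Ω
  C: Z = 1/(jωC) = -j/(ω·C) = 0 - j1.555 Ω
Step 3 — Series combination: Z_total = R + C = 4700 - j1.555 Ω = 4700∠-0.0° Ω.

Z = 4700 - j1.555 Ω = 4700∠-0.0° Ω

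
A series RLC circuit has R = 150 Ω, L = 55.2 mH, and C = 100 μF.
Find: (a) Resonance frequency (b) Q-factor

Step 1 — Resonance condition Im(Z)=0 gives ω₀ = 1/√(LC).
Step 2 — ω₀ = 1/√(0.0552·0.0001) = 425.6 rad/s.
Step 3 — f₀ = ω₀/(2π) = 67.74 Hz.
Step 4 — Series Q: Q = ω₀L/R = 425.6·0.0552/150 = 0.1566.

(a) f₀ = 67.74 Hz  (b) Q = 0.1566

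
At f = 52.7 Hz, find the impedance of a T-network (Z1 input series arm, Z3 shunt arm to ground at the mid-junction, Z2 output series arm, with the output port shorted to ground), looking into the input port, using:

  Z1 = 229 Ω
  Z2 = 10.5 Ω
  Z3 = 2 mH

Step 1 — Angular frequency: ω = 2π·f = 2π·52.7 = 331.1 rad/s.
Step 2 — Component impedances:
  Z1: Z = R = 229 Ω
  Z2: Z = R = 10.5 Ω
  Z3: Z = jωL = j·331.1·0.002 = 0 + j0.6622 Ω
Step 3 — With the output port shorted to ground, the output series arm Z2 runs from the junction to ground; the shunt arm Z3 also runs from the junction to ground. They appear in parallel: Z3 || Z2 = 0.0416 + j0.6596 Ω.
Step 4 — Series with input arm Z1: Z_in = Z1 + (Z3 || Z2) = 229 + j0.6596 Ω = 229∠0.2° Ω.

Z = 229 + j0.6596 Ω = 229∠0.2° Ω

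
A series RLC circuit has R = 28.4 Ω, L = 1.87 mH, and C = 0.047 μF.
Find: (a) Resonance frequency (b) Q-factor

Step 1 — Resonance condition Im(Z)=0 gives ω₀ = 1/√(LC).
Step 2 — ω₀ = 1/√(0.00187·4.7e-08) = 1.067e+05 rad/s.
Step 3 — f₀ = ω₀/(2π) = 1.698e+04 Hz.
Step 4 — Series Q: Q = ω₀L/R = 1.067e+05·0.00187/28.4 = 7.023.

(a) f₀ = 1.698e+04 Hz  (b) Q = 7.023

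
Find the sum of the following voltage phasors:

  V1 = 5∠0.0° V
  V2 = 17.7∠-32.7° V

Step 1 — Convert each phasor to rectangular form:
  V1 = 5·(cos(0.0°) + j·sin(0.0°)) = 5 V
  V2 = 17.7·(cos(-32.7°) + j·sin(-32.7°)) = 14.89 - j9.562 V
Step 2 — Sum components: V_total = 19.89 - j9.562 V.
Step 3 — Convert to polar: |V_total| = 22.07 V, ∠V_total = -25.7°.

V_total = 22.07∠-25.7° V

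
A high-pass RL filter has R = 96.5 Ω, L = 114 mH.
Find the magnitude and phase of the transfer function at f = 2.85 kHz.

Step 1 — Angular frequency: ω = 2π·2850 = 1.791e+04 rad/s.
Step 2 — Transfer function: H(jω) = jωL/(R + jωL).
Step 3 — Numerator jωL = j·2041; denominator R + jωL = 96.5 + j2041.
Step 4 — H = 0.9978 + j0.04717.
Step 5 — Magnitude: |H| = 0.9989 (-0.0 dB); phase: φ = 2.7°.

|H| = 0.9989 (-0.0 dB), φ = 2.7°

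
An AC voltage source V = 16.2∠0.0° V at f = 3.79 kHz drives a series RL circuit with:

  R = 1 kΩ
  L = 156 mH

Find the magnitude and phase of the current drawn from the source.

Step 1 — Angular frequency: ω = 2π·f = 2π·3790 = 2.381e+04 rad/s.
Step 2 — Component impedances:
  R: Z = R = 1000 Ω
  L: Z = jωL = j·2.381e+04·0.156 = 0 + j3715 Ω
Step 3 — Series combination: Z_total = R + L = 1000 + j3715 Ω = 3847∠74.9° Ω.
Step 4 — Source phasor: V = 16.2∠0.0° V = 16.2 V.
Step 5 — Ohm's law: I = V / Z_total = (16.2) / (1000 + j3715) = 0.001095 - j0.004066 A.
Step 6 — Convert to polar: |I| = 0.004211 A, ∠I = -74.9°.

I = 0.004211∠-74.9° A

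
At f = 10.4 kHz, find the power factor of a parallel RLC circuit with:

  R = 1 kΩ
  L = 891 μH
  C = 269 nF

Step 1 — Angular frequency: ω = 2π·f = 2π·1.04e+04 = 6.535e+04 rad/s.
Step 2 — Component impedances:
  R: Z = R = 1000 Ω
  L: Z = jωL = j·6.535e+04·0.000891 = 0 + j58.22 Ω
  C: Z = 1/(jωC) = -j/(ω·C) = 0 - j56.89 Ω
Step 3 — Parallel combination: 1/Z_total = 1/R + 1/L + 1/C; Z_total = 860.7 - j346.3 Ω = 927.7∠-21.9° Ω.
Step 4 — Power factor: PF = cos(φ) = Re(Z)/|Z| = 860.67/927.72 = 0.9277.
Step 5 — Type: Im(Z) = -346.3 ⇒ leading (phase φ = -21.9°).

PF = 0.9277 (leading, φ = -21.9°)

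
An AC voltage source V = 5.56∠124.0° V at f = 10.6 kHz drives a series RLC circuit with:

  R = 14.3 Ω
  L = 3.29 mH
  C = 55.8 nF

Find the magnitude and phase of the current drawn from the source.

Step 1 — Angular frequency: ω = 2π·f = 2π·1.06e+04 = 6.66e+04 rad/s.
Step 2 — Component impedances:
  R: Z = R = 14.3 Ω
  L: Z = jωL = j·6.66e+04·0.00329 = 0 + j219.1 Ω
  C: Z = 1/(jωC) = -j/(ω·C) = 0 - j269.1 Ω
Step 3 — Series combination: Z_total = R + L + C = 14.3 - j49.96 Ω = 51.97∠-74.0° Ω.
Step 4 — Source phasor: V = 5.56∠124.0° V = -3.109 + j4.609 V.
Step 5 — Ohm's law: I = V / Z_total = (-3.109 + j4.609) / (14.3 - j49.96) = -0.1017 - j0.03311 A.
Step 6 — Convert to polar: |I| = 0.107 A, ∠I = -162.0°.

I = 0.107∠-162.0° A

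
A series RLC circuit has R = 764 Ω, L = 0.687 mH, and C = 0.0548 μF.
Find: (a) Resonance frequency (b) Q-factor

Step 1 — Resonance condition Im(Z)=0 gives ω₀ = 1/√(LC).
Step 2 — ω₀ = 1/√(0.000687·5.48e-08) = 1.63e+05 rad/s.
Step 3 — f₀ = ω₀/(2π) = 2.594e+04 Hz.
Step 4 — Series Q: Q = ω₀L/R = 1.63e+05·0.000687/764 = 0.1466.

(a) f₀ = 2.594e+04 Hz  (b) Q = 0.1466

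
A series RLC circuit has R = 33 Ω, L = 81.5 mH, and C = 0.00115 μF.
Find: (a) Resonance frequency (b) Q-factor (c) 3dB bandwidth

Step 1 — Resonance condition Im(Z)=0 gives ω₀ = 1/√(LC).
Step 2 — ω₀ = 1/√(0.0815·1.15e-09) = 1.033e+05 rad/s.
Step 3 — f₀ = ω₀/(2π) = 1.644e+04 Hz.
Step 4 — Series Q: Q = ω₀L/R = 1.033e+05·0.0815/33 = 255.1.
Step 5 — 3dB bandwidth: Δω = ω₀/Q = 404.9 rad/s; BW = Δω/(2π) = 64.44 Hz.

(a) f₀ = 1.644e+04 Hz  (b) Q = 255.1  (c) BW = 64.44 Hz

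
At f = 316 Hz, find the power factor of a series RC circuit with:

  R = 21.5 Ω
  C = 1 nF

Step 1 — Angular frequency: ω = 2π·f = 2π·316 = 1985 rad/s.
Step 2 — Component impedances:
  R: Z = R = 21.5 Ω
  C: Z = 1/(jωC) = -j/(ω·C) = 0 - j5.037e+05 Ω
Step 3 — Series combination: Z_total = R + C = 21.5 - j5.037e+05 Ω = 5.037e+05∠-90.0° Ω.
Step 4 — Power factor: PF = cos(φ) = Re(Z)/|Z| = 21.5/5.0365e+05 = 4.269e-05.
Step 5 — Type: Im(Z) = -5.037e+05 ⇒ leading (phase φ = -90.0°).

PF = 4.269e-05 (leading, φ = -90.0°)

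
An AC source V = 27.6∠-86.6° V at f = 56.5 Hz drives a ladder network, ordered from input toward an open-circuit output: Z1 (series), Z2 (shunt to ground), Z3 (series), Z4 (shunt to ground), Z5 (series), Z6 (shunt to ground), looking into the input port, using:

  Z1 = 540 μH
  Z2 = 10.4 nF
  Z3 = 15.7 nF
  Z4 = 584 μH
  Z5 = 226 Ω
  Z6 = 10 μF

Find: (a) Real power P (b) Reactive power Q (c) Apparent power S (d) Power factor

Step 1 — Angular frequency: ω = 2π·f = 2π·56.5 = 355 rad/s.
Step 2 — Component impedances:
  Z1: Z = jωL = j·355·0.00054 = 0 + j0.1917 Ω
  Z2: Z = 1/(jωC) = -j/(ω·C) = 0 - j2.709e+05 Ω
  Z3: Z = 1/(jωC) = -j/(ω·C) = 0 - j1.794e+05 Ω
  Z4: Z = jωL = j·355·0.000584 = 0 + j0.2073 Ω
  Z5: Z = R = 226 Ω
  Z6: Z = 1/(jωC) = -j/(ω·C) = 0 - j281.7 Ω
Step 3 — Ladder network (open output): work backward from the far end, alternating series and parallel combinations. Z_in = 0 - j1.079e+05 Ω = 1.079e+05∠-90.0° Ω.
Step 4 — Source phasor: V = 27.6∠-86.6° V = 1.637 - j27.55 V.
Step 5 — Current: I = V / Z = 0.0002553 + j1.517e-05 A = 0.0002557∠3.4° A.
Step 6 — Complex power: S = V·I* = 0 - j0.007058 VA.
Step 7 — Real power: P = Re(S) = 0 W.
Step 8 — Reactive power: Q = Im(S) = -0.007058 VAR.
Step 9 — Apparent power: |S| = 0.007058 VA.
Step 10 — Power factor: PF = P/|S| = 0 (leading).

(a) P = 0 W  (b) Q = -0.007058 VAR  (c) S = 0.007058 VA  (d) PF = 0 (leading)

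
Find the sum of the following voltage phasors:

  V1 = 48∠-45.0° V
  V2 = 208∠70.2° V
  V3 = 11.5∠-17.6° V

Step 1 — Convert each phasor to rectangular form:
  V1 = 48·(cos(-45.0°) + j·sin(-45.0°)) = 33.94 - j33.94 V
  V2 = 208·(cos(70.2°) + j·sin(70.2°)) = 70.46 + j195.7 V
  V3 = 11.5·(cos(-17.6°) + j·sin(-17.6°)) = 10.96 - j3.477 V
Step 2 — Sum components: V_total = 115.4 + j158.3 V.
Step 3 — Convert to polar: |V_total| = 195.9 V, ∠V_total = 53.9°.

V_total = 195.9∠53.9° V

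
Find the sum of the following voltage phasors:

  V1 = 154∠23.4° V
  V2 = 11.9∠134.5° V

Step 1 — Convert each phasor to rectangular form:
  V1 = 154·(cos(23.4°) + j·sin(23.4°)) = 141.3 + j61.16 V
  V2 = 11.9·(cos(134.5°) + j·sin(134.5°)) = -8.341 + j8.488 V
Step 2 — Sum components: V_total = 133 + j69.65 V.
Step 3 — Convert to polar: |V_total| = 150.1 V, ∠V_total = 27.6°.

V_total = 150.1∠27.6° V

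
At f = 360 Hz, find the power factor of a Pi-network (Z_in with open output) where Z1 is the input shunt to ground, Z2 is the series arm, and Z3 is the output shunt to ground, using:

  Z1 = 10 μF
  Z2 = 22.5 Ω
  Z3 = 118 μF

Step 1 — Angular frequency: ω = 2π·f = 2π·360 = 2262 rad/s.
Step 2 — Component impedances:
  Z1: Z = 1/(jωC) = -j/(ω·C) = 0 - j44.21 Ω
  Z2: Z = R = 22.5 Ω
  Z3: Z = 1/(jωC) = -j/(ω·C) = 0 - j3.747 Ω
Step 3 — With open output, the series arm Z2 and the output shunt Z3 appear in series to ground: Z2 + Z3 = 22.5 - j3.747 Ω.
Step 4 — Parallel with input shunt Z1: Z_in = Z1 || (Z2 + Z3) = 15.67 - j10.81 Ω = 19.04∠-34.6° Ω.
Step 5 — Power factor: PF = cos(φ) = Re(Z)/|Z| = 15.672/19.037 = 0.8232.
Step 6 — Type: Im(Z) = -10.81 ⇒ leading (phase φ = -34.6°).

PF = 0.8232 (leading, φ = -34.6°)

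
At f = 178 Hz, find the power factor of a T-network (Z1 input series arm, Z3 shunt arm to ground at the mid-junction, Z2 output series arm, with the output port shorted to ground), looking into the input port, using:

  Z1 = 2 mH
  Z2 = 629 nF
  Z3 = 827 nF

Step 1 — Angular frequency: ω = 2π·f = 2π·178 = 1118 rad/s.
Step 2 — Component impedances:
  Z1: Z = jωL = j·1118·0.002 = 0 + j2.237 Ω
  Z2: Z = 1/(jωC) = -j/(ω·C) = 0 - j1422 Ω
  Z3: Z = 1/(jωC) = -j/(ω·C) = 0 - j1081 Ω
Step 3 — With the output port shorted to ground, the output series arm Z2 runs from the junction to ground; the shunt arm Z3 also runs from the junction to ground. They appear in parallel: Z3 || Z2 = 0 - j614.1 Ω.
Step 4 — Series with input arm Z1: Z_in = Z1 + (Z3 || Z2) = 0 - j611.9 Ω = 611.9∠-90.0° Ω.
Step 5 — Power factor: PF = cos(φ) = Re(Z)/|Z| = 0/611.9 = 0.
Step 6 — Type: Im(Z) = -611.9 ⇒ leading (phase φ = -90.0°).

PF = 0 (leading, φ = -90.0°)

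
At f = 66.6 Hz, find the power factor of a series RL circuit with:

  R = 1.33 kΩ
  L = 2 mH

Step 1 — Angular frequency: ω = 2π·f = 2π·66.6 = 418.5 rad/s.
Step 2 — Component impedances:
  R: Z = R = 1330 Ω
  L: Z = jωL = j·418.5·0.002 = 0 + j0.8369 Ω
Step 3 — Series combination: Z_total = R + L = 1330 + j0.8369 Ω = 1330∠0.0° Ω.
Step 4 — Power factor: PF = cos(φ) = Re(Z)/|Z| = 1330/1330 = 1.
Step 5 — Type: Im(Z) = 0.8369 ⇒ lagging (phase φ = 0.0°).

PF = 1 (lagging, φ = 0.0°)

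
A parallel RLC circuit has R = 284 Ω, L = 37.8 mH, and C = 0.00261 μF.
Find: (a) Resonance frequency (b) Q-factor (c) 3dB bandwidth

Step 1 — Resonance: ω₀ = 1/√(LC) = 1/√(0.0378·2.61e-09) = 1.007e+05 rad/s.
Step 2 — f₀ = ω₀/(2π) = 1.602e+04 Hz.
Step 3 — Parallel Q: Q = R/(ω₀L) = 284/(1.007e+05·0.0378) = 0.07463.
Step 4 — Bandwidth: Δω = ω₀/Q = 1.349e+06 rad/s; BW = Δω/(2π) = 2.147e+05 Hz.

(a) f₀ = 1.602e+04 Hz  (b) Q = 0.07463  (c) BW = 2.147e+05 Hz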